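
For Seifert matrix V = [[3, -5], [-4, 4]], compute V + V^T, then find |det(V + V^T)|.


Step 1: Form V + V^T where V = [[3, -5], [-4, 4]]
  V^T = [[3, -4], [-5, 4]]
  V + V^T = [[6, -9], [-9, 8]]
Step 2: det(V + V^T) = 6*8 - (-9)*(-9)
  = 48 - 81 = -33
Step 3: Knot determinant = |det(V + V^T)| = |-33| = 33

33


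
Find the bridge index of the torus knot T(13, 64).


The bridge number of T(p,q) is min(p,q).
min(13, 64) = 13

13


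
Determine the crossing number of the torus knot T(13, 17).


For a torus knot T(p, q) with gcd(p,q)=1,
the crossing number is min(p*(q-1), q*(p-1)).
p*(q-1) = 13*16 = 208
q*(p-1) = 17*12 = 204
min(208, 204) = 204

204


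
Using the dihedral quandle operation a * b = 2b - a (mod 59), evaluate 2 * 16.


2 * 16 = 2*16 - 2 mod 59
= 32 - 2 mod 59
= 30 mod 59 = 30

30


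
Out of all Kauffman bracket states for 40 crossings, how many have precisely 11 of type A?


We choose which 11 of 40 crossings get A-smoothings.
C(40, 11) = 40! / (11! * 29!)
= 2311801440

2311801440


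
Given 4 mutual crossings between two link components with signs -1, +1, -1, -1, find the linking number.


Step 1: Count positive crossings: 1
Step 2: Count negative crossings: 3
Step 3: Sum of signs = 1 - 3 = -2
Step 4: Linking number = sum/2 = -2/2 = -1

-1


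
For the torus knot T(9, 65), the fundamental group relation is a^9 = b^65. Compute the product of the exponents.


The relation is a^9 = b^65.
Product of exponents = 9 * 65
= 585

585


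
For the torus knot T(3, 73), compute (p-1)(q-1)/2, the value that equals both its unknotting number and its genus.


For a torus knot T(p,q), both the unknotting number and genus equal (p-1)(q-1)/2.
= (3-1)(73-1)/2
= 2*72/2
= 144/2 = 72

72


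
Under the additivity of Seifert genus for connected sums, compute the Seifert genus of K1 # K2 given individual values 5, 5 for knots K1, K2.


The Seifert genus is additive under connected sum.
Seifert genus(K1 # K2) = (5) + (5)
= 10

10


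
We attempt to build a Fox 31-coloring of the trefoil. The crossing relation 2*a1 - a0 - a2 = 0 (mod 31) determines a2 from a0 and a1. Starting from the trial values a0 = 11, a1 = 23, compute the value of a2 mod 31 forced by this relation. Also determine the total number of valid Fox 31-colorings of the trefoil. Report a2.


Step 1: Apply the given crossing relation 2*a1 - a0 - a2 = 0 (mod 31).
  a2 = 2*a1 - a0 mod 31
  a2 = 2*23 - 11 mod 31
  a2 = 46 - 11 mod 31
  a2 = 35 mod 31 = 4
Step 2: The trefoil has determinant 3.
  Number of Fox p-colorings (p prime) is p^2 if p = 3, else p.
  Since 31 does not divide 3, only trivial (constant) colorings exist.
  (So the trial a0 = 11, a1 = 23 with a0 != a1 does NOT extend to a valid coloring of the whole trefoil: the other two crossing relations require 3*(a1 - a0) = 0 (mod 31), which fails.)
  Total colorings = 31
Step 3: a2 = 4, total Fox 31-colorings = 31

4


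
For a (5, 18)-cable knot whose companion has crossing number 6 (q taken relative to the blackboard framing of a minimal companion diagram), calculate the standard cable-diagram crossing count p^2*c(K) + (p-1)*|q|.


Step 1: Each of the c(K) crossings of the companion diagram becomes p*p = p^2 crossings among the p parallel strands, and each of the |q| twists s_1 s_2 ... s_(p-1) adds (p-1) crossings.
  Crossings = p^2 * c(K) + (p-1)*|q|
Step 2: = 5^2 * 6 + (5-1)*18
Step 3: = 25*6 + 4*18
Step 4: = 150 + 72 = 222

222


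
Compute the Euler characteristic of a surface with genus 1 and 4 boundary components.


chi = 2 - 2g - b
= 2 - 2*1 - 4
= 2 - 2 - 4 = -4

-4


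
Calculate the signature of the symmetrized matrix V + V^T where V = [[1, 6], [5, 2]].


Step 1: V + V^T = [[2, 11], [11, 4]]
Step 2: trace = 6, det = -113
Step 3: Discriminant = 6^2 - 4*(-113) = 488
Step 4: Eigenvalues: 14.0454, -8.04536
Step 5: Signature = (# positive eigenvalues) - (# negative eigenvalues) = 0

0


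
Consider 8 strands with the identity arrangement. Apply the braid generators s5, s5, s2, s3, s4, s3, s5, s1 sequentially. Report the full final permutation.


Starting with identity [1, 2, 3, 4, 5, 6, 7, 8].
Apply generators in sequence:
  After s5: [1, 2, 3, 4, 6, 5, 7, 8]
  After s5: [1, 2, 3, 4, 5, 6, 7, 8]
  After s2: [1, 3, 2, 4, 5, 6, 7, 8]
  After s3: [1, 3, 4, 2, 5, 6, 7, 8]
  After s4: [1, 3, 4, 5, 2, 6, 7, 8]
  After s3: [1, 3, 5, 4, 2, 6, 7, 8]
  After s5: [1, 3, 5, 4, 6, 2, 7, 8]
  After s1: [3, 1, 5, 4, 6, 2, 7, 8]
Final permutation: [3, 1, 5, 4, 6, 2, 7, 8]

[3, 1, 5, 4, 6, 2, 7, 8]


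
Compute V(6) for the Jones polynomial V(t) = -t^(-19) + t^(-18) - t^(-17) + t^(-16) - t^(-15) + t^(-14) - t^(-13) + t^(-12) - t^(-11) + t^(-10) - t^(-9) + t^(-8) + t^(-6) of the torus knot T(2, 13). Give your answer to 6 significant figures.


Substituting t = 6 into V(t) = -t^(-19) + t^(-18) - t^(-17) + t^(-16) - t^(-15) + t^(-14) - t^(-13) + t^(-12) - t^(-11) + t^(-10) - t^(-9) + t^(-8) + t^(-6):
  (-)t^(-19) = -1.64107e-15
  (+)t^(-18) = 9.8464e-15
  (-)t^(-17) = -5.90784e-14
  (+)t^(-16) = 3.5447e-13
  (-)t^(-15) = -2.12682e-12
  (+)t^(-14) = 1.27609e-11
  (-)t^(-13) = -7.65656e-11
  (+)t^(-12) = 4.59394e-10
  (-)t^(-11) = -2.75636e-09
  (+)t^(-10) = 1.65382e-08
  (-)t^(-9) = -9.9229e-08
  (+)t^(-8) = 5.95374e-07
  (+)t^(-6) = 2.14335e-05
Sum = (-1.64107e-15) + (9.8464e-15) + (-5.90784e-14) + (3.5447e-13) + (-2.12682e-12) + (1.27609e-11) + (-7.65656e-11) + (4.59394e-10) + (-2.75636e-09) + (1.65382e-08) + (-9.9229e-08) + (5.95374e-07) + (2.14335e-05)
= 2.194379123e-05
Rounded to 6 significant figures: 2.19438e-05

2.19438e-05


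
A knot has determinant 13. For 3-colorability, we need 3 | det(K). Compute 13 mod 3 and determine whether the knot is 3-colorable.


Step 1: A knot is p-colorable if and only if p divides its determinant.
Step 2: Compute 13 mod 3.
13 = 4 * 3 + 1
Step 3: 13 mod 3 = 1
Step 4: The knot is 3-colorable: no

1


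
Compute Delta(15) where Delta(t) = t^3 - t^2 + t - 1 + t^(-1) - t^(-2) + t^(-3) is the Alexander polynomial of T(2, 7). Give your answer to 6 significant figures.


Substituting t = 15 into Delta(t) = t^3 - t^2 + t - 1 + t^(-1) - t^(-2) + t^(-3):
Term values: (3375) + (-225) + (15) + (-1) + (0.0666667) + (-0.00444444) + (0.000296296)
Sum = 3164.062519
Rounded to 6 significant figures: 3164.06

3164.06


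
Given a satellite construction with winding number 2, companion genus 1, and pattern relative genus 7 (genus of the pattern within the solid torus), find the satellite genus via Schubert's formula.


Schubert: g(satellite) = g_rel(pattern) + |winding| * g(companion),
where g_rel(pattern) is the genus of the pattern relative to the solid torus.
= 7 + 2 * 1
= 7 + 2 = 9

9


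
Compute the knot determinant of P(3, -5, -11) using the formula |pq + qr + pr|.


Step 1: Compute pq + qr + pr.
pq = 3*(-5) = -15
qr = (-5)*(-11) = 55
pr = 3*(-11) = -33
pq + qr + pr = -15 + 55 + (-33) = 7
Step 2: Take absolute value.
det(P(3,-5,-11)) = |7| = 7

7


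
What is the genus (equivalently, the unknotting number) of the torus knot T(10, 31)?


For a torus knot T(p,q), both the unknotting number and genus equal (p-1)(q-1)/2.
= (10-1)(31-1)/2
= 9*30/2
= 270/2 = 135

135


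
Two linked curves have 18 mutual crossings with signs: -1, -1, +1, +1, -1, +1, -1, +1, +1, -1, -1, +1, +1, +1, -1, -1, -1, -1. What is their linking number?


Step 1: Count positive crossings: 8
Step 2: Count negative crossings: 10
Step 3: Sum of signs = 8 - 10 = -2
Step 4: Linking number = sum/2 = -2/2 = -1

-1


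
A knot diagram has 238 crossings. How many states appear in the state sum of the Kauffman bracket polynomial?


Each crossing contributes 2 choices (A-smoothing or B-smoothing).
Total states = 2^238 = 441711766194596082395824375185729628956870974218904739530401550323154944

441711766194596082395824375185729628956870974218904739530401550323154944


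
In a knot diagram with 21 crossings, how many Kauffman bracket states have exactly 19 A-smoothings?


We choose which 19 of 21 crossings get A-smoothings.
C(21, 19) = 21! / (19! * 2!)
= 210

210


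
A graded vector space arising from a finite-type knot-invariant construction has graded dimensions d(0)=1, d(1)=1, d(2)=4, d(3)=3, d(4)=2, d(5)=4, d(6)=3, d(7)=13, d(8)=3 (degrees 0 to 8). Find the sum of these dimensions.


Total dimension = d(0) + d(1) + ... + d(8)
= 1 + 1 + 4 + 3 + 2 + 4 + 3 + 13 + 3
= 34

34


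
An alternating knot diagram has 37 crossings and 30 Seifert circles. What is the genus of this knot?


For alternating knots, g = (c - s + 1)/2.
= (37 - 30 + 1)/2
= 8/2 = 4

4


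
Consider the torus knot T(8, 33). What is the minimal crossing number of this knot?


For a torus knot T(p, q) with gcd(p,q)=1,
the crossing number is min(p*(q-1), q*(p-1)).
p*(q-1) = 8*32 = 256
q*(p-1) = 33*7 = 231
min(256, 231) = 231

231


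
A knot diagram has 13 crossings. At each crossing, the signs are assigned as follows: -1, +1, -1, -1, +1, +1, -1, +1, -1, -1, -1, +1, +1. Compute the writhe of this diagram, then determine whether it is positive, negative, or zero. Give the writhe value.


Step 1: Count positive crossings (+1).
Positive crossings: 6
Step 2: Count negative crossings (-1).
Negative crossings: 7
Step 3: Writhe = (positive) - (negative)
w = 6 - 7 = -1
Step 4: |w| = 1, and w is negative

-1


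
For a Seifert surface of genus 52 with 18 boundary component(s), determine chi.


chi = 2 - 2g - b
= 2 - 2*52 - 18
= 2 - 104 - 18 = -120

-120


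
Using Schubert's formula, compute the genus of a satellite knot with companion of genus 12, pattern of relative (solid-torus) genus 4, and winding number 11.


Schubert: g(satellite) = g_rel(pattern) + |winding| * g(companion),
where g_rel(pattern) is the genus of the pattern relative to the solid torus.
= 4 + 11 * 12
= 4 + 132 = 136

136


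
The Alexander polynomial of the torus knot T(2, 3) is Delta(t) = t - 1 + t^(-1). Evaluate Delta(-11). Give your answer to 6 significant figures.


Substituting t = -11 into Delta(t) = t - 1 + t^(-1):
Term values: (-11) + (-1) + (-0.0909091)
Sum = -12.09090909
Rounded to 6 significant figures: -12.0909

-12.0909


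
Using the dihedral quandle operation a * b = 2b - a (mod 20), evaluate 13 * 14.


13 * 14 = 2*14 - 13 mod 20
= 28 - 13 mod 20
= 15 mod 20 = 15

15


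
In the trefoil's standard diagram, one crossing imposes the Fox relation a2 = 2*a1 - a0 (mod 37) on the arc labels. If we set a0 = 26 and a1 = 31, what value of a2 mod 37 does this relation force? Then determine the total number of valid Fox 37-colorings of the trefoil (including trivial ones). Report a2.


Step 1: Apply the given crossing relation 2*a1 - a0 - a2 = 0 (mod 37).
  a2 = 2*a1 - a0 mod 37
  a2 = 2*31 - 26 mod 37
  a2 = 62 - 26 mod 37
  a2 = 36 mod 37 = 36
Step 2: The trefoil has determinant 3.
  Number of Fox p-colorings (p prime) is p^2 if p = 3, else p.
  Since 37 does not divide 3, only trivial (constant) colorings exist.
  (So the trial a0 = 26, a1 = 31 with a0 != a1 does NOT extend to a valid coloring of the whole trefoil: the other two crossing relations require 3*(a1 - a0) = 0 (mod 37), which fails.)
  Total colorings = 37
Step 3: a2 = 36, total Fox 37-colorings = 37

36


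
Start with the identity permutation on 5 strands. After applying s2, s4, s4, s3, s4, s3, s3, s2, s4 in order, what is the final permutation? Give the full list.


Starting with identity [1, 2, 3, 4, 5].
Apply generators in sequence:
  After s2: [1, 3, 2, 4, 5]
  After s4: [1, 3, 2, 5, 4]
  After s4: [1, 3, 2, 4, 5]
  After s3: [1, 3, 4, 2, 5]
  After s4: [1, 3, 4, 5, 2]
  After s3: [1, 3, 5, 4, 2]
  After s3: [1, 3, 4, 5, 2]
  After s2: [1, 4, 3, 5, 2]
  After s4: [1, 4, 3, 2, 5]
Final permutation: [1, 4, 3, 2, 5]

[1, 4, 3, 2, 5]


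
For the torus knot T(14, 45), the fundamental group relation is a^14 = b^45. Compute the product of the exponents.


The relation is a^14 = b^45.
Product of exponents = 14 * 45
= 630

630


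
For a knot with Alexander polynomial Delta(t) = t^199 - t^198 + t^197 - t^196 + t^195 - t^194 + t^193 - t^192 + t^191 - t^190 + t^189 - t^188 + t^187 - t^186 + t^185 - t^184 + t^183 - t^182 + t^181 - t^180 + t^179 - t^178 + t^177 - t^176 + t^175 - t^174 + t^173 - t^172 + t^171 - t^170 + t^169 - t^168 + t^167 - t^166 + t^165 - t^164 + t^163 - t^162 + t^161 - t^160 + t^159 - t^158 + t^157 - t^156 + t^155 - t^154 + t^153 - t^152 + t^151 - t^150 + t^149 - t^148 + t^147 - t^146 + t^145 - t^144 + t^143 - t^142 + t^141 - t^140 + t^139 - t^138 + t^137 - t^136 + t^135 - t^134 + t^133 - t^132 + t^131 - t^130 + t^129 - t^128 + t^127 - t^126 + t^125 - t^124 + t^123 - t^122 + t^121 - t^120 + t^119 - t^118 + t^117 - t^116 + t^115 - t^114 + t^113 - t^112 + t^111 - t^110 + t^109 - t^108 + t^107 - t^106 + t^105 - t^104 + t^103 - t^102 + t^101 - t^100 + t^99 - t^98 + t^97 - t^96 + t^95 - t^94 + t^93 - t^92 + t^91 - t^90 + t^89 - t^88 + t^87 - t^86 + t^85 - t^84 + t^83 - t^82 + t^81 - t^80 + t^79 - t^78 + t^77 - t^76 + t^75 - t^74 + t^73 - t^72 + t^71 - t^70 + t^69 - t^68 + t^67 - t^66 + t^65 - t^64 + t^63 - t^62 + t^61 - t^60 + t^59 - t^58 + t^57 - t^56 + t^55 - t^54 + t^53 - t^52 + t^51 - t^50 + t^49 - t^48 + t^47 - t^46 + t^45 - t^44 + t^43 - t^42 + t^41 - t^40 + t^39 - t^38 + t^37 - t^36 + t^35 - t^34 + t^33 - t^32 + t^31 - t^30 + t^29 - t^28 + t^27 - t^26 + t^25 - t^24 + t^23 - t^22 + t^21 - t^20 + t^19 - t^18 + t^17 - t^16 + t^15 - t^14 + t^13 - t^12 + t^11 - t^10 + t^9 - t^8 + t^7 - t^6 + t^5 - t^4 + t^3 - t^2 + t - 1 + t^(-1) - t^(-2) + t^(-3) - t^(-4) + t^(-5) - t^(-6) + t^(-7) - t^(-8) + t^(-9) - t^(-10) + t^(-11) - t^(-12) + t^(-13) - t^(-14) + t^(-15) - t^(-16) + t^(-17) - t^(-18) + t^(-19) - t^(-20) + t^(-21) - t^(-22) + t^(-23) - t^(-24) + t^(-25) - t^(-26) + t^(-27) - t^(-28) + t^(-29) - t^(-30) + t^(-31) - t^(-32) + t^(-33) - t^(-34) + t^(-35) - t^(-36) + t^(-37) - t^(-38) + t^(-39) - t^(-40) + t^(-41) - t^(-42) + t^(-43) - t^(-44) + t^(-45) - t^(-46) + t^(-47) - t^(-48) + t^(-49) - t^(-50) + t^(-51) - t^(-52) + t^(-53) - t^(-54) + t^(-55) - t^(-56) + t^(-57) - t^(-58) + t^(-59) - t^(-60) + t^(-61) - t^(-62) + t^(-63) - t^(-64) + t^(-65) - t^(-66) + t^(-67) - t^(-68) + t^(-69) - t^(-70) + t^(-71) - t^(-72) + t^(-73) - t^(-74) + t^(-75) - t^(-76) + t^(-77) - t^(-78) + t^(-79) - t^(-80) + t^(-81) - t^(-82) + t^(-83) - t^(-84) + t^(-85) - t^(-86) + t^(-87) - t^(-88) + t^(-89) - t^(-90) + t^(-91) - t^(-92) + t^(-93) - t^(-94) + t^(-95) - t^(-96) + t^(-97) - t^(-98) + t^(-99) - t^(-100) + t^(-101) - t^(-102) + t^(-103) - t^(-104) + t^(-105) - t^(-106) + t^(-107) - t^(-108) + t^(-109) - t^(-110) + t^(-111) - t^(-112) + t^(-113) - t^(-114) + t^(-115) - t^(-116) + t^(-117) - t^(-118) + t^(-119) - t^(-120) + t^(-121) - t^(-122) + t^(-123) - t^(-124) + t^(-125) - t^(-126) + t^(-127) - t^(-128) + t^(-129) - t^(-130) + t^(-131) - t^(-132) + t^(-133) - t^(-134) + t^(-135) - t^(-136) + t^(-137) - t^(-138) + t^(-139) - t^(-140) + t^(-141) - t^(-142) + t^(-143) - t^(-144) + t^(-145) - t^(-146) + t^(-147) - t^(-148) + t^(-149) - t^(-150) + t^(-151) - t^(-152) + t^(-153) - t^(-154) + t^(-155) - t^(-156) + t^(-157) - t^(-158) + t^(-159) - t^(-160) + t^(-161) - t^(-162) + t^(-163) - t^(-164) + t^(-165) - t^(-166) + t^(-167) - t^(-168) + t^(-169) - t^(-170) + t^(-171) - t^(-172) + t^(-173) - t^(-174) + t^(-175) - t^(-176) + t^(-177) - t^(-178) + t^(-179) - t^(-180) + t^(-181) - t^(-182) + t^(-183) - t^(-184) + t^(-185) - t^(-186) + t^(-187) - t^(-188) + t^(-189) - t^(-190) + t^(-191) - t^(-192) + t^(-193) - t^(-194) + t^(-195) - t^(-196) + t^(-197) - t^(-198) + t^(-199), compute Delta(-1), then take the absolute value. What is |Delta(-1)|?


Step 1: The polynomial has 399 terms with alternating signs, exponents from 199 down to -199.
Step 2: Substitute t = -1. The i-th term has coefficient (-1)^i and exponent (m-i),
  so its value is (-1)^i * (-1)^(m-i) = (-1)^m = -1 for every i.
Step 3: All 399 terms equal -1, so Delta(-1) = 399 * (-1) = -399
Step 4: |Delta(-1)| = 399

399


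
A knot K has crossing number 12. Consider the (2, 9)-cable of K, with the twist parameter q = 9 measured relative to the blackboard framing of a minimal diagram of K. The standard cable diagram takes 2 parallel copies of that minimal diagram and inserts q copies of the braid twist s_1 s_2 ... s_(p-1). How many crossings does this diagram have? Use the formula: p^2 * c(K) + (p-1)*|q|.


Step 1: Each of the c(K) crossings of the companion diagram becomes p*p = p^2 crossings among the p parallel strands, and each of the |q| twists s_1 s_2 ... s_(p-1) adds (p-1) crossings.
  Crossings = p^2 * c(K) + (p-1)*|q|
Step 2: = 2^2 * 12 + (2-1)*9
Step 3: = 4*12 + 1*9
Step 4: = 48 + 9 = 57

57


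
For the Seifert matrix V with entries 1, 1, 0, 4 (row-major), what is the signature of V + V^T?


Step 1: V + V^T = [[2, 1], [1, 8]]
Step 2: trace = 10, det = 15
Step 3: Discriminant = 10^2 - 4*15 = 40
Step 4: Eigenvalues: 8.16228, 1.83772
Step 5: Signature = (# positive eigenvalues) - (# negative eigenvalues) = 2

2


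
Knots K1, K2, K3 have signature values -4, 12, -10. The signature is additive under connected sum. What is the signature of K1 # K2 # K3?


The signature is additive under connected sum.
signature(K1 # K2 # K3) = (-4) + (12) + (-10)
= -2

-2


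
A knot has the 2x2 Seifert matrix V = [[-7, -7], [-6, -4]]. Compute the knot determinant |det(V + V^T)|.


Step 1: Form V + V^T where V = [[-7, -7], [-6, -4]]
  V^T = [[-7, -6], [-7, -4]]
  V + V^T = [[-14, -13], [-13, -8]]
Step 2: det(V + V^T) = (-14)*(-8) - (-13)*(-13)
  = 112 - 169 = -57
Step 3: Knot determinant = |det(V + V^T)| = |-57| = 57

57


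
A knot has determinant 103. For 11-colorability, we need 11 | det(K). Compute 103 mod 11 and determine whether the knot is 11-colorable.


Step 1: A knot is p-colorable if and only if p divides its determinant.
Step 2: Compute 103 mod 11.
103 = 9 * 11 + 4
Step 3: 103 mod 11 = 4
Step 4: The knot is 11-colorable: no

4


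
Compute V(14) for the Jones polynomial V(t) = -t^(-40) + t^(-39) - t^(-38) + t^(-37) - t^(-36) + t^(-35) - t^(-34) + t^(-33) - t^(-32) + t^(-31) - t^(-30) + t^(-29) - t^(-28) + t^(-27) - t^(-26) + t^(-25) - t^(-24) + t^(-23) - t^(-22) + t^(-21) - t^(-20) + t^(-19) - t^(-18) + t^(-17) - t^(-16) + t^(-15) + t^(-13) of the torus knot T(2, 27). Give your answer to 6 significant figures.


Substituting t = 14 into V(t) = -t^(-40) + t^(-39) - t^(-38) + t^(-37) - t^(-36) + t^(-35) - t^(-34) + t^(-33) - t^(-32) + t^(-31) - t^(-30) + t^(-29) - t^(-28) + t^(-27) - t^(-26) + t^(-25) - t^(-24) + t^(-23) - t^(-22) + t^(-21) - t^(-20) + t^(-19) - t^(-18) + t^(-17) - t^(-16) + t^(-15) + t^(-13):
  (-)t^(-40) = -1.42849e-46
  (+)t^(-39) = 1.99989e-45
  (-)t^(-38) = -2.79985e-44
  (+)t^(-37) = 3.91979e-43
  (-)t^(-36) = -5.4877e-42
  (+)t^(-35) = 7.68279e-41
  (-)t^(-34) = -1.07559e-39
  (+)t^(-33) = 1.50583e-38
  (-)t^(-32) = -2.10816e-37
  (+)t^(-31) = 2.95142e-36
  (-)t^(-30) = -4.13199e-35
  (+)t^(-29) = 5.78478e-34
  (-)t^(-28) = -8.09869e-33
  (+)t^(-27) = 1.13382e-31
  (-)t^(-26) = -1.58734e-30
  (+)t^(-25) = 2.22228e-29
  (-)t^(-24) = -3.11119e-28
  (+)t^(-23) = 4.35567e-27
  (-)t^(-22) = -6.09794e-26
  (+)t^(-21) = 8.53712e-25
  (-)t^(-20) = -1.1952e-23
  (+)t^(-19) = 1.67327e-22
  (-)t^(-18) = -2.34258e-21
  (+)t^(-17) = 3.27962e-20
  (-)t^(-16) = -4.59147e-19
  (+)t^(-15) = 6.42805e-18
  (+)t^(-13) = 1.2599e-15
Sum = (-1.42849e-46) + (1.99989e-45) + (-2.79985e-44) + (3.91979e-43) + (-5.4877e-42) + (7.68279e-41) + (-1.07559e-39) + (1.50583e-38) + (-2.10816e-37) + (2.95142e-36) + (-4.13199e-35) + (5.78478e-34) + (-8.09869e-33) + (1.13382e-31) + (-1.58734e-30) + (2.22228e-29) + (-3.11119e-28) + (4.35567e-27) + (-6.09794e-26) + (8.53712e-25) + (-1.1952e-23) + (1.67327e-22) + (-2.34258e-21) + (3.27962e-20) + (-4.59147e-19) + (6.42805e-18) + (1.2599e-15)
= 1.265897951e-15
Rounded to 6 significant figures: 1.2659e-15

1.2659e-15


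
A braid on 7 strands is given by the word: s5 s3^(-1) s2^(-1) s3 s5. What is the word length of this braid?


The word length counts the number of generators (including inverses).
Listing each generator: s5, s3^(-1), s2^(-1), s3, s5
There are 5 generators in this braid word.

5


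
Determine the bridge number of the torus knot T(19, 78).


The bridge number of T(p,q) is min(p,q).
min(19, 78) = 19

19


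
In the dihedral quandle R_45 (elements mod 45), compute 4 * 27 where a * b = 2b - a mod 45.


4 * 27 = 2*27 - 4 mod 45
= 54 - 4 mod 45
= 50 mod 45 = 5

5


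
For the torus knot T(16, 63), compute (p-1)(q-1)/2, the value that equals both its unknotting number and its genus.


For a torus knot T(p,q), both the unknotting number and genus equal (p-1)(q-1)/2.
= (16-1)(63-1)/2
= 15*62/2
= 930/2 = 465

465


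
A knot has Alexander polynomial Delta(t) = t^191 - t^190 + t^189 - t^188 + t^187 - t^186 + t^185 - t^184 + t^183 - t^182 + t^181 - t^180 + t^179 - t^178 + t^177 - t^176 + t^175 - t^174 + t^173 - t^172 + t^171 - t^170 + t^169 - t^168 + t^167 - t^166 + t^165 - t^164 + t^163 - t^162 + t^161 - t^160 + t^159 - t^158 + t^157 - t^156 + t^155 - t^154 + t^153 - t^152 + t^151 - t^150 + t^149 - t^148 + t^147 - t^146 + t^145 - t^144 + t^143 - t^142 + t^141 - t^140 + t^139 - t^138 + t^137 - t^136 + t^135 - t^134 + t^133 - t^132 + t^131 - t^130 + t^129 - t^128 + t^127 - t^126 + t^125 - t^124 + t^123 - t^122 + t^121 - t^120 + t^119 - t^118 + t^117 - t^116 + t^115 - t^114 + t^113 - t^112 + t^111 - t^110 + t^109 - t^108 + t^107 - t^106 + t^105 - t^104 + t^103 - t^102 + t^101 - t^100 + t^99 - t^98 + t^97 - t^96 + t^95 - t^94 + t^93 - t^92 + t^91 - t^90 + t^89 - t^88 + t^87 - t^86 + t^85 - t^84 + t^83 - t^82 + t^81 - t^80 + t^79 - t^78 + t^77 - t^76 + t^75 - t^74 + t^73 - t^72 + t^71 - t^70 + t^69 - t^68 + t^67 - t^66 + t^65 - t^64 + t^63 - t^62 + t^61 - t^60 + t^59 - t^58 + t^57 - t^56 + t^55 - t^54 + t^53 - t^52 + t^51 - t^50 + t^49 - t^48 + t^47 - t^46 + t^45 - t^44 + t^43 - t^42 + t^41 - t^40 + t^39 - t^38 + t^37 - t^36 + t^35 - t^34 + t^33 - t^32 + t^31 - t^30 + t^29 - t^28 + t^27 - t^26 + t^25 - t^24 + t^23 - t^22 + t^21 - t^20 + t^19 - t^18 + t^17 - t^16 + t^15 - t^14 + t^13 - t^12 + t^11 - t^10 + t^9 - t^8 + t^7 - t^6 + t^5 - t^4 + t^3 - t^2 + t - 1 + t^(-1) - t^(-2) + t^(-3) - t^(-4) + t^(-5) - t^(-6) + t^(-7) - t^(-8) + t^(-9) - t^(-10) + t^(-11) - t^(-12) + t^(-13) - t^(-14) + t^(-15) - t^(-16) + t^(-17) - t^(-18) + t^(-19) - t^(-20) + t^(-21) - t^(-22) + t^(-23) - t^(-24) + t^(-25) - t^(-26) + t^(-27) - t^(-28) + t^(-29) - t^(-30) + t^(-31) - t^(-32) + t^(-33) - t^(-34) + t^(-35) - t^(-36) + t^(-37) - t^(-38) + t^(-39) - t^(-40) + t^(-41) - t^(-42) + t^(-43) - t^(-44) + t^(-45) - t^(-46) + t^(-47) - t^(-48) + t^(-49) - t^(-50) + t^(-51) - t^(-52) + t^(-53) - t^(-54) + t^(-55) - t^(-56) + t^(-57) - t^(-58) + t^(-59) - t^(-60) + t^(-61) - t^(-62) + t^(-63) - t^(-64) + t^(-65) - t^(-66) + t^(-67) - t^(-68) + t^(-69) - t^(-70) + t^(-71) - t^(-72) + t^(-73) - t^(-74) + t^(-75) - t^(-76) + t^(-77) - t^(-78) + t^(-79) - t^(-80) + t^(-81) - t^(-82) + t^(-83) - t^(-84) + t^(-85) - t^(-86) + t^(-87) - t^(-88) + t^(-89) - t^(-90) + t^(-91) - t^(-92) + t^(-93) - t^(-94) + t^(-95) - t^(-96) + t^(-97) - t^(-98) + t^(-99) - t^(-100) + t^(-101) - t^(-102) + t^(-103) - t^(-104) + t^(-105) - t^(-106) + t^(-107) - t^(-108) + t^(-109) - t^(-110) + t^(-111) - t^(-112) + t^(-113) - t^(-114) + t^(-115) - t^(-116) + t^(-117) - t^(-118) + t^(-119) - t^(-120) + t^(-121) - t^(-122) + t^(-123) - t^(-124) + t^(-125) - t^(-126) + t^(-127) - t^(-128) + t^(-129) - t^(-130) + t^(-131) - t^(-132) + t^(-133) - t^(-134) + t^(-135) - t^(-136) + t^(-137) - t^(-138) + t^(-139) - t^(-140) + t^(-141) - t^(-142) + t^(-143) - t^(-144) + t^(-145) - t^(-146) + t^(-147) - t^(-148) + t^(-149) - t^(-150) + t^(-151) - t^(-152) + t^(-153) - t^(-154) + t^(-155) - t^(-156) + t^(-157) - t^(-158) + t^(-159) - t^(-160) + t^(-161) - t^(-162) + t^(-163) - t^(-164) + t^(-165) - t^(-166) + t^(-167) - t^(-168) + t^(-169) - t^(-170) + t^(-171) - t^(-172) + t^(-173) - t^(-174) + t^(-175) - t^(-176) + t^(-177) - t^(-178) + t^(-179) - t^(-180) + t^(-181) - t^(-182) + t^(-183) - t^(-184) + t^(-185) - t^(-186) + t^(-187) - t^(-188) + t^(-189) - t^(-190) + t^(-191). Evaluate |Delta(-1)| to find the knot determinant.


Step 1: The polynomial has 383 terms with alternating signs, exponents from 191 down to -191.
Step 2: Substitute t = -1. The i-th term has coefficient (-1)^i and exponent (m-i),
  so its value is (-1)^i * (-1)^(m-i) = (-1)^m = -1 for every i.
Step 3: All 383 terms equal -1, so Delta(-1) = 383 * (-1) = -383
Step 4: |Delta(-1)| = 383

383


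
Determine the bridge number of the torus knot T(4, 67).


The bridge number of T(p,q) is min(p,q).
min(4, 67) = 4

4


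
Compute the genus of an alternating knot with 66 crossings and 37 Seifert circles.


For alternating knots, g = (c - s + 1)/2.
= (66 - 37 + 1)/2
= 30/2 = 15

15


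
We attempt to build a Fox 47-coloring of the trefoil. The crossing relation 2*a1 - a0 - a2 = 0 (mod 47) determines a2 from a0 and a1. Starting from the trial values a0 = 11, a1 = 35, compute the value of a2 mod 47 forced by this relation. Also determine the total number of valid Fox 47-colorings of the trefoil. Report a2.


Step 1: Apply the given crossing relation 2*a1 - a0 - a2 = 0 (mod 47).
  a2 = 2*a1 - a0 mod 47
  a2 = 2*35 - 11 mod 47
  a2 = 70 - 11 mod 47
  a2 = 59 mod 47 = 12
Step 2: The trefoil has determinant 3.
  Number of Fox p-colorings (p prime) is p^2 if p = 3, else p.
  Since 47 does not divide 3, only trivial (constant) colorings exist.
  (So the trial a0 = 11, a1 = 35 with a0 != a1 does NOT extend to a valid coloring of the whole trefoil: the other two crossing relations require 3*(a1 - a0) = 0 (mod 47), which fails.)
  Total colorings = 47
Step 3: a2 = 12, total Fox 47-colorings = 47

12


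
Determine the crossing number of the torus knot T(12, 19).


For a torus knot T(p, q) with gcd(p,q)=1,
the crossing number is min(p*(q-1), q*(p-1)).
p*(q-1) = 12*18 = 216
q*(p-1) = 19*11 = 209
min(216, 209) = 209

209


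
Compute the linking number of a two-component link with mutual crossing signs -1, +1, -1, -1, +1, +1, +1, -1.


Step 1: Count positive crossings: 4
Step 2: Count negative crossings: 4
Step 3: Sum of signs = 4 - 4 = 0
Step 4: Linking number = sum/2 = 0/2 = 0

0


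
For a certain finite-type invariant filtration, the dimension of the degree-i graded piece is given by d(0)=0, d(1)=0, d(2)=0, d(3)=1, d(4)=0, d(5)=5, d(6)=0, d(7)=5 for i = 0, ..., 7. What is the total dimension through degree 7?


Total dimension = d(0) + d(1) + ... + d(7)
= 0 + 0 + 0 + 1 + 0 + 5 + 0 + 5
= 11

11


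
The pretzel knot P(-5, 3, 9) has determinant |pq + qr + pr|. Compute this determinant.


Step 1: Compute pq + qr + pr.
pq = (-5)*3 = -15
qr = 3*9 = 27
pr = (-5)*9 = -45
pq + qr + pr = -15 + 27 + (-45) = -33
Step 2: Take absolute value.
det(P(-5,3,9)) = |-33| = 33

33


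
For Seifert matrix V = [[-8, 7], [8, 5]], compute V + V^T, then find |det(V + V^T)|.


Step 1: Form V + V^T where V = [[-8, 7], [8, 5]]
  V^T = [[-8, 8], [7, 5]]
  V + V^T = [[-16, 15], [15, 10]]
Step 2: det(V + V^T) = (-16)*10 - 15*15
  = -160 - 225 = -385
Step 3: Knot determinant = |det(V + V^T)| = |-385| = 385

385


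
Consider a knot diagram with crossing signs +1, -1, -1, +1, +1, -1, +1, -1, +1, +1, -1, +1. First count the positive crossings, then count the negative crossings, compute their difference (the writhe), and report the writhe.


Step 1: Count positive crossings (+1).
Positive crossings: 7
Step 2: Count negative crossings (-1).
Negative crossings: 5
Step 3: Writhe = (positive) - (negative)
w = 7 - 5 = 2
Step 4: |w| = 2, and w is positive

2


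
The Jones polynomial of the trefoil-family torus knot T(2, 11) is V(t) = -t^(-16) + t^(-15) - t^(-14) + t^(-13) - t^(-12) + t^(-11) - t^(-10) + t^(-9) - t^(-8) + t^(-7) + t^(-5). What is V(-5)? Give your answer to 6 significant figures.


Substituting t = -5 into V(t) = -t^(-16) + t^(-15) - t^(-14) + t^(-13) - t^(-12) + t^(-11) - t^(-10) + t^(-9) - t^(-8) + t^(-7) + t^(-5):
  (-)t^(-16) = -6.5536e-12
  (+)t^(-15) = -3.2768e-11
  (-)t^(-14) = -1.6384e-10
  (+)t^(-13) = -8.192e-10
  (-)t^(-12) = -4.096e-09
  (+)t^(-11) = -2.048e-08
  (-)t^(-10) = -1.024e-07
  (+)t^(-9) = -5.12e-07
  (-)t^(-8) = -2.56e-06
  (+)t^(-7) = -1.28e-05
  (+)t^(-5) = -0.00032
Sum = (-6.5536e-12) + (-3.2768e-11) + (-1.6384e-10) + (-8.192e-10) + (-4.096e-09) + (-2.048e-08) + (-1.024e-07) + (-5.12e-07) + (-2.56e-06) + (-1.28e-05) + (-0.00032)
= -0.0003359999984
Rounded to 6 significant figures: -0.000336

-0.000336


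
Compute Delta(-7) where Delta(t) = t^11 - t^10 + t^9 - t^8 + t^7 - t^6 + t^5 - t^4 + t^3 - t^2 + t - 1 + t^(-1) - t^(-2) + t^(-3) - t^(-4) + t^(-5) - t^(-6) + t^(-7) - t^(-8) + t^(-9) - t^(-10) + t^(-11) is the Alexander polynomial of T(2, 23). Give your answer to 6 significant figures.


Substituting t = -7 into Delta(t) = t^11 - t^10 + t^9 - t^8 + t^7 - t^6 + t^5 - t^4 + t^3 - t^2 + t - 1 + t^(-1) - t^(-2) + t^(-3) - t^(-4) + t^(-5) - t^(-6) + t^(-7) - t^(-8) + t^(-9) - t^(-10) + t^(-11):
Term values: (-1977326743) + (-282475249) + (-40353607) + (-5764801) + (-823543) + (-117649) + (-16807) + (-2401) + (-343) + (-49) + (-7) + (-1) + (-0.142857) + (-0.0204082) + (-0.00291545) + (-0.000416493) + (-5.9499e-05) + (-8.49986e-06) + (-1.21427e-06) + (-1.73467e-07) + (-2.47809e-08) + (-3.54013e-09) + (-5.05733e-10)
Sum = -2306881200
Rounded to 6 significant figures: -2.30688e+09

-2.30688e+09


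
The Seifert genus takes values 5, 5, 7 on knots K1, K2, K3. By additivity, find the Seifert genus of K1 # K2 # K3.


The Seifert genus is additive under connected sum.
Seifert genus(K1 # K2 # K3) = (5) + (5) + (7)
= 17

17


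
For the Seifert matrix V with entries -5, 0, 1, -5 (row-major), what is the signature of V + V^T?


Step 1: V + V^T = [[-10, 1], [1, -10]]
Step 2: trace = -20, det = 99
Step 3: Discriminant = (-20)^2 - 4*99 = 4
Step 4: Eigenvalues: -9, -11
Step 5: Signature = (# positive eigenvalues) - (# negative eigenvalues) = -2

-2


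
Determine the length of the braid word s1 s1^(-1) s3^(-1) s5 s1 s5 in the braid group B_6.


The word length counts the number of generators (including inverses).
Listing each generator: s1, s1^(-1), s3^(-1), s5, s1, s5
There are 6 generators in this braid word.

6


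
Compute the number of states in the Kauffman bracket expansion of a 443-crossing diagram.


Each crossing contributes 2 choices (A-smoothing or B-smoothing).
Total states = 2^443 = 22713710134237715329666368996500141698551292521478689383796568724394977753543685103943470334805111423773828800195818060422956300894208

22713710134237715329666368996500141698551292521478689383796568724394977753543685103943470334805111423773828800195818060422956300894208


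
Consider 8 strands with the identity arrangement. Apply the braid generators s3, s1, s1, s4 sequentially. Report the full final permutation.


Starting with identity [1, 2, 3, 4, 5, 6, 7, 8].
Apply generators in sequence:
  After s3: [1, 2, 4, 3, 5, 6, 7, 8]
  After s1: [2, 1, 4, 3, 5, 6, 7, 8]
  After s1: [1, 2, 4, 3, 5, 6, 7, 8]
  After s4: [1, 2, 4, 5, 3, 6, 7, 8]
Final permutation: [1, 2, 4, 5, 3, 6, 7, 8]

[1, 2, 4, 5, 3, 6, 7, 8]


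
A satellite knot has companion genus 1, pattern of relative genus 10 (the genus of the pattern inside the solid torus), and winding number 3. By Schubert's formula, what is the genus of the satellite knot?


Schubert: g(satellite) = g_rel(pattern) + |winding| * g(companion),
where g_rel(pattern) is the genus of the pattern relative to the solid torus.
= 10 + 3 * 1
= 10 + 3 = 13

13


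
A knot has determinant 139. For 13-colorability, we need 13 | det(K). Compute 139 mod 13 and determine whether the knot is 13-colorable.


Step 1: A knot is p-colorable if and only if p divides its determinant.
Step 2: Compute 139 mod 13.
139 = 10 * 13 + 9
Step 3: 139 mod 13 = 9
Step 4: The knot is 13-colorable: no

9


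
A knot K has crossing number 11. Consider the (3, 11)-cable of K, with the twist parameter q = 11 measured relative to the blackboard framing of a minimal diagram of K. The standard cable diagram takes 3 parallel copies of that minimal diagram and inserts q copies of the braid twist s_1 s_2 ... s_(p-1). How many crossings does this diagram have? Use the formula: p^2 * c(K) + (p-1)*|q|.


Step 1: Each of the c(K) crossings of the companion diagram becomes p*p = p^2 crossings among the p parallel strands, and each of the |q| twists s_1 s_2 ... s_(p-1) adds (p-1) crossings.
  Crossings = p^2 * c(K) + (p-1)*|q|
Step 2: = 3^2 * 11 + (3-1)*11
Step 3: = 9*11 + 2*11
Step 4: = 99 + 22 = 121

121


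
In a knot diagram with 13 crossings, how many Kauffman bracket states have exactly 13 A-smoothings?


We choose which 13 of 13 crossings get A-smoothings.
C(13, 13) = 13! / (13! * 0!)
= 1

1


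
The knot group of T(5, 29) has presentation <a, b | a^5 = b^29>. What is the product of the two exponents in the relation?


The relation is a^5 = b^29.
Product of exponents = 5 * 29
= 145

145


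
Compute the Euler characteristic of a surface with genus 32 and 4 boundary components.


chi = 2 - 2g - b
= 2 - 2*32 - 4
= 2 - 64 - 4 = -66

-66


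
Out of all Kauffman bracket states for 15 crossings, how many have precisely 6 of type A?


We choose which 6 of 15 crossings get A-smoothings.
C(15, 6) = 15! / (6! * 9!)
= 5005

5005


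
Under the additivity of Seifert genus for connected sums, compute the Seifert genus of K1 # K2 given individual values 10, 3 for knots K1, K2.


The Seifert genus is additive under connected sum.
Seifert genus(K1 # K2) = (10) + (3)
= 13

13


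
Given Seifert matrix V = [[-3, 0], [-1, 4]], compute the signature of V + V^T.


Step 1: V + V^T = [[-6, -1], [-1, 8]]
Step 2: trace = 2, det = -49
Step 3: Discriminant = 2^2 - 4*(-49) = 200
Step 4: Eigenvalues: 8.07107, -6.07107
Step 5: Signature = (# positive eigenvalues) - (# negative eigenvalues) = 0

0


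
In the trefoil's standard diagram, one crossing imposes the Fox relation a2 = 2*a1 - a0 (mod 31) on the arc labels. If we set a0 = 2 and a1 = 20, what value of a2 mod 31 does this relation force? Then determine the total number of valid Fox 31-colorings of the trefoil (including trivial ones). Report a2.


Step 1: Apply the given crossing relation 2*a1 - a0 - a2 = 0 (mod 31).
  a2 = 2*a1 - a0 mod 31
  a2 = 2*20 - 2 mod 31
  a2 = 40 - 2 mod 31
  a2 = 38 mod 31 = 7
Step 2: The trefoil has determinant 3.
  Number of Fox p-colorings (p prime) is p^2 if p = 3, else p.
  Since 31 does not divide 3, only trivial (constant) colorings exist.
  (So the trial a0 = 2, a1 = 20 with a0 != a1 does NOT extend to a valid coloring of the whole trefoil: the other two crossing relations require 3*(a1 - a0) = 0 (mod 31), which fails.)
  Total colorings = 31
Step 3: a2 = 7, total Fox 31-colorings = 31

7


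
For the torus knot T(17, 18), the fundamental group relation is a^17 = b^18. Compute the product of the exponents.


The relation is a^17 = b^18.
Product of exponents = 17 * 18
= 306

306


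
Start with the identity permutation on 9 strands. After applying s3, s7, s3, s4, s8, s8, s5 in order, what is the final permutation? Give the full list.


Starting with identity [1, 2, 3, 4, 5, 6, 7, 8, 9].
Apply generators in sequence:
  After s3: [1, 2, 4, 3, 5, 6, 7, 8, 9]
  After s7: [1, 2, 4, 3, 5, 6, 8, 7, 9]
  After s3: [1, 2, 3, 4, 5, 6, 8, 7, 9]
  After s4: [1, 2, 3, 5, 4, 6, 8, 7, 9]
  After s8: [1, 2, 3, 5, 4, 6, 8, 9, 7]
  After s8: [1, 2, 3, 5, 4, 6, 8, 7, 9]
  After s5: [1, 2, 3, 5, 6, 4, 8, 7, 9]
Final permutation: [1, 2, 3, 5, 6, 4, 8, 7, 9]

[1, 2, 3, 5, 6, 4, 8, 7, 9]


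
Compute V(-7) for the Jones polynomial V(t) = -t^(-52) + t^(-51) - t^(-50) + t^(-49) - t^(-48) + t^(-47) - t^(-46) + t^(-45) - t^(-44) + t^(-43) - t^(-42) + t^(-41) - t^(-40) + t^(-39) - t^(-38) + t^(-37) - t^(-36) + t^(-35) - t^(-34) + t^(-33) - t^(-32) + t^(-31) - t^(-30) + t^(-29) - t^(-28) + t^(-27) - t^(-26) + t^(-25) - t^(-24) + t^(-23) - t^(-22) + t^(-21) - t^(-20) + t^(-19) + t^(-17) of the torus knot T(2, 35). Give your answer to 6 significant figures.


Substituting t = -7 into V(t) = -t^(-52) + t^(-51) - t^(-50) + t^(-49) - t^(-48) + t^(-47) - t^(-46) + t^(-45) - t^(-44) + t^(-43) - t^(-42) + t^(-41) - t^(-40) + t^(-39) - t^(-38) + t^(-37) - t^(-36) + t^(-35) - t^(-34) + t^(-33) - t^(-32) + t^(-31) - t^(-30) + t^(-29) - t^(-28) + t^(-27) - t^(-26) + t^(-25) - t^(-24) + t^(-23) - t^(-22) + t^(-21) - t^(-20) + t^(-19) + t^(-17):
  (-)t^(-52) = -1.13475e-44
  (+)t^(-51) = -7.94328e-44
  (-)t^(-50) = -5.5603e-43
  (+)t^(-49) = -3.89221e-42
  (-)t^(-48) = -2.72455e-41
  (+)t^(-47) = -1.90718e-40
  (-)t^(-46) = -1.33503e-39
  (+)t^(-45) = -9.34519e-39
  (-)t^(-44) = -6.54163e-38
  (+)t^(-43) = -4.57914e-37
  (-)t^(-42) = -3.2054e-36
  (+)t^(-41) = -2.24378e-35
  (-)t^(-40) = -1.57065e-34
  (+)t^(-39) = -1.09945e-33
  (-)t^(-38) = -7.69617e-33
  (+)t^(-37) = -5.38732e-32
  (-)t^(-36) = -3.77112e-31
  (+)t^(-35) = -2.63979e-30
  (-)t^(-34) = -1.84785e-29
  (+)t^(-33) = -1.29349e-28
  (-)t^(-32) = -9.05446e-28
  (+)t^(-31) = -6.33812e-27
  (-)t^(-30) = -4.43669e-26
  (+)t^(-29) = -3.10568e-25
  (-)t^(-28) = -2.17398e-24
  (+)t^(-27) = -1.52178e-23
  (-)t^(-26) = -1.06525e-22
  (+)t^(-25) = -7.45674e-22
  (-)t^(-24) = -5.21972e-21
  (+)t^(-23) = -3.6538e-20
  (-)t^(-22) = -2.55766e-19
  (+)t^(-21) = -1.79036e-18
  (-)t^(-20) = -1.25325e-17
  (+)t^(-19) = -8.77278e-17
  (+)t^(-17) = -4.29866e-15
Sum = (-1.13475e-44) + (-7.94328e-44) + (-5.5603e-43) + (-3.89221e-42) + (-2.72455e-41) + (-1.90718e-40) + (-1.33503e-39) + (-9.34519e-39) + (-6.54163e-38) + (-4.57914e-37) + (-3.2054e-36) + (-2.24378e-35) + (-1.57065e-34) + (-1.09945e-33) + (-7.69617e-33) + (-5.38732e-32) + (-3.77112e-31) + (-2.63979e-30) + (-1.84785e-29) + (-1.29349e-28) + (-9.05446e-28) + (-6.33812e-27) + (-4.43669e-26) + (-3.10568e-25) + (-2.17398e-24) + (-1.52178e-23) + (-1.06525e-22) + (-7.45674e-22) + (-5.21972e-21) + (-3.6538e-20) + (-2.55766e-19) + (-1.79036e-18) + (-1.25325e-17) + (-8.77278e-17) + (-4.29866e-15)
= -4.401011313e-15
Rounded to 6 significant figures: -4.40101e-15

-4.40101e-15


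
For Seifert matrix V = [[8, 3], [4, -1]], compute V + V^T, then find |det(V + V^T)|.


Step 1: Form V + V^T where V = [[8, 3], [4, -1]]
  V^T = [[8, 4], [3, -1]]
  V + V^T = [[16, 7], [7, -2]]
Step 2: det(V + V^T) = 16*(-2) - 7*7
  = -32 - 49 = -81
Step 3: Knot determinant = |det(V + V^T)| = |-81| = 81

81


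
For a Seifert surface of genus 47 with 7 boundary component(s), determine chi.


chi = 2 - 2g - b
= 2 - 2*47 - 7
= 2 - 94 - 7 = -99

-99


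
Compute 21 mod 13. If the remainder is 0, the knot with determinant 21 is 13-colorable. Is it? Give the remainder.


Step 1: A knot is p-colorable if and only if p divides its determinant.
Step 2: Compute 21 mod 13.
21 = 1 * 13 + 8
Step 3: 21 mod 13 = 8
Step 4: The knot is 13-colorable: no

8


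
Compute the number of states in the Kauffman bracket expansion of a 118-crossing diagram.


Each crossing contributes 2 choices (A-smoothing or B-smoothing).
Total states = 2^118 = 332306998946228968225951765070086144

332306998946228968225951765070086144


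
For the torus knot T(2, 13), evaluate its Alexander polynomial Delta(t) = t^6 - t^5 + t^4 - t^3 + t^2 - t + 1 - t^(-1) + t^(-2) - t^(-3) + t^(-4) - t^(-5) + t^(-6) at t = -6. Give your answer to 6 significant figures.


Substituting t = -6 into Delta(t) = t^6 - t^5 + t^4 - t^3 + t^2 - t + 1 - t^(-1) + t^(-2) - t^(-3) + t^(-4) - t^(-5) + t^(-6):
Term values: (46656) + (7776) + (1296) + (216) + (36) + (6) + (1) + (0.166667) + (0.0277778) + (0.00462963) + (0.000771605) + (0.000128601) + (2.14335e-05)
Sum = 55987.2
Rounded to 6 significant figures: 55987.2

55987.2


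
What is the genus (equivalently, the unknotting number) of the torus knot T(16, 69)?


For a torus knot T(p,q), both the unknotting number and genus equal (p-1)(q-1)/2.
= (16-1)(69-1)/2
= 15*68/2
= 1020/2 = 510

510


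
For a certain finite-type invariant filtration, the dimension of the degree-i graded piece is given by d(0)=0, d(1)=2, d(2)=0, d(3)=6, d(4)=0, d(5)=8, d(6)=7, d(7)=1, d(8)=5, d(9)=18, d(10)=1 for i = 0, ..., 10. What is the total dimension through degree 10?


Total dimension = d(0) + d(1) + ... + d(10)
= 0 + 2 + 0 + 6 + 0 + 8 + 7 + 1 + 5 + 18 + 1
= 48

48
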